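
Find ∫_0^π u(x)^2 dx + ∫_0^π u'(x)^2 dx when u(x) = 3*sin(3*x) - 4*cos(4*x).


||u||_{H^1(0,π)}^2 = 2448/7 + 181*π

u'(x) = 16*sin(4*x) + 9*cos(3*x).
Expand u² and (u')² and integrate term by term on (0, π), using: for integers n ≥ 1, ∫_0^π sin²(nx) dx = ∫_0^π cos²(nx) dx = π/2; for n ≠ n', ∫_0^π sin(nx)sin(n'x) dx = ∫_0^π cos(nx)cos(n'x) dx = 0; and by product-to-sum, ∫_0^π sin(nx)cos(n'x) dx = ½∫_0^π [sin((n+n')x) + sin((n−n')x)] dx, which is 0 when n+n' is even and 2n/(n²−n'²) when n+n' is odd (it need not vanish on (0, π)).
  u² squared terms: (-4)²·∫cos(4x)² dx = 16·π/2 = 8*π;  (3)²·∫sin(3x)² dx = 9·π/2 = 9*π/2.
  u² cross terms: 2·(-4)·(3)·∫cos(4x)·sin(3x) dx = -24·(-6/7) = 144/7.
  So ∫_0^π u² dx = 8*π + 9*π/2 + 144/7 = 144/7 + 25*π/2.
  (u')² squared terms: (9)²·∫cos(3x)² dx = 81·π/2 = 81*π/2;  (16)²·∫sin(4x)² dx = 256·π/2 = 128*π.
  (u')² cross terms: 2·(9)·(16)·∫cos(3x)·sin(4x) dx = 288·(8/7) = 2304/7.
  So ∫_0^π (u')² dx = 81*π/2 + 128*π + 2304/7 = 2304/7 + 337*π/2.
||u||_{H^1}^2 = (144/7 + 25*π/2) + (2304/7 + 337*π/2) = 2448/7 + 181*π.


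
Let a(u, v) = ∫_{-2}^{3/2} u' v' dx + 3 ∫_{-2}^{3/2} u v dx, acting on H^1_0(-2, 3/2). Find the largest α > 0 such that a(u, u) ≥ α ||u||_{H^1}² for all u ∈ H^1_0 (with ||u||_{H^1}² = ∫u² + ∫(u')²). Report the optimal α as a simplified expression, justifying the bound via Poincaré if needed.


α = 1

Coercivity of a(·,·) on H^1_0(-2, 3/2) means a(u, u) ≥ α ||u||_{H^1}² for every u ∈ H^1_0.
The interval has length L = 7/2, and Poincaré/coercivity depend only on L. Here a(u, u) = ∫(u')² + (3)·∫u².
Here c = 3 ≥ 1, so a(u,u) = ∫(u')² + c∫u² ≥ ∫(u')² + ∫u² = ||u||_{H^1}², i.e. α = 1 works. No larger α is possible: a(u,u) ≥ α||u||_{H^1}² means (1−α)∫(u')² ≥ (α−c)∫u², and for the modes u_n = sin(nπ(x−x₀)/L) (x₀ the left endpoint) one has ∫u_n²/∫(u_n')² = (L/(nπ))² → 0, so a(u_n,u_n)/||u_n||_{H^1}² → 1. Hence the optimal constant is α = 1.
Therefore α = 1.


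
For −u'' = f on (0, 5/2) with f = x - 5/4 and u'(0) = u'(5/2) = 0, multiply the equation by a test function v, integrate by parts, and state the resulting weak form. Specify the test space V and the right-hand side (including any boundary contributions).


V = H^1(0, 5/2) (no boundary constraint on v; u is determined up to an additive constant); weak form: ∫_0^5/2 u'v' dx = ∫_0^5/2 (x - 5/4) v dx for all v ∈ V.

Multiply both sides by a test function v and integrate from 0 to 5/2:
  ∫_0^5/2 −u''(x) v(x) dx = ∫_0^5/2 f(x) v(x) dx.
Integrate the LHS by parts once:
  ∫_0^5/2 −u'' v dx = −[u'(x) v(x)]_0^5/2 + ∫_0^5/2 u'(x) v'(x) dx.
Thus ∫_0^5/2 u'(x) v'(x) dx = ∫_0^5/2 f(x) v(x) dx + [u'(x) v(x)]_0^5/2.
Choose V so that boundary terms are either known or forced to vanish.
u has homogeneous Neumann: u'(0) = u'(5/2) = 0. So [u' v]_0^5/2 = 0·v(5/2) − 0·v(0) = 0 for any v; take V = H^1(0, 5/2).
Weak formulation: find u (satisfying any essential BC) such that ∫_0^5/2 u'(x) v'(x) dx = ∫_0^5/2 f v dx for all v ∈ V (homogeneous Neumann, so boundary terms vanish).
Substituting f(x) = x - 5/4, the right-hand side is ∫_0^5/2 (x - 5/4) v dx.
Compatibility check (pure Neumann): taking v ≡ 1 ∈ V gives 0 = ∫_0^5/2 f dx + (0) − (0), i.e. ∫_0^5/2 f dx must equal u'(0) − u'(5/2) = 0. Indeed ∫_0^5/2 (x - 5/4) dx = 0, so the data are compatible. The solution is then unique only up to an additive constant (fix it e.g. by requiring ∫_0^5/2 u dx = 0).


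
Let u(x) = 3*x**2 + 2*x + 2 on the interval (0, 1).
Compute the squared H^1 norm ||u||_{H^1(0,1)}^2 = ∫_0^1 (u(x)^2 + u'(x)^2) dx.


||u||_{H^1}^2 = 692/15

The H^1 norm (squared) on an interval (0, L) is
  ||u||_{H^1}^2 = ∫_0^L u(x)^2 dx + ∫_0^L u'(x)^2 dx.
Compute u'(x) = 6*x + 2.
Then u(x)^2 = 9*x**4 + 12*x**3 + 16*x**2 + 8*x + 4 and u'(x)^2 = 36*x**2 + 24*x + 4.
Integrate each monomial from 0 to 1 using ∫_0^1 c·x^n dx = c·1^(n+1)/(n+1):
  ∫_0^1 u(x)^2 dx = ∫_0^1 (9*x^4 + 12*x^3 + 16*x^2 + 8*x + 4) dx. Term by term:
    ∫_0^1 9*x^4 dx = 9/5;  ∫_0^1 12*x^3 dx = 3;  ∫_0^1 16*x^2 dx = 16/3;
    ∫_0^1 8*x dx = 4;  ∫_0^1 4 dx = 4.
  Sum: 9/5 + 3 + 16/3 + 4 + 4 = 272/15.
  ∫_0^1 u'(x)^2 dx = ∫_0^1 (36*x^2 + 24*x + 4) dx. Term by term:
    ∫_0^1 36*x^2 dx = 12;  ∫_0^1 24*x dx = 12;  ∫_0^1 4 dx = 4.
  Sum: 12 + 12 + 4 = 28.
Adding: ||u||_{H^1}^2 = 272/15 + 28 = 692/15.


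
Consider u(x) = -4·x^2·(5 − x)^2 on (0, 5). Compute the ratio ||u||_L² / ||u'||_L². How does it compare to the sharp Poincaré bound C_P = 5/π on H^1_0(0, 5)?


||u||_L² / ||u'||_L² = 5*sqrt(3)/6 < C_P = 5/π.

u(x) = -4·x^2·(5 − x)^2, so u'(x) = 8*x*(x*(5 - x) - (x - 5)^2).
u(x) = -4·x^2·(5 − x)^2 vanishes at x = 0 and x = 5, so u ∈ H^1_0(0, 5). Differentiate via the product rule and integrate the resulting polynomials term by term.
  ∫_0^5 u² dx = ∫_0^5 (16*x^8 - 320*x^7 + 2400*x^6 - 8000*x^5 + 10000*x^4) dx. Term by term:
    ∫_0^5 16*x^8 dx = 31250000/9;  ∫_0^5 -320*x^7 dx = -15625000;  ∫_0^5 2400*x^6 dx = 187500000/7;
    ∫_0^5 -8000*x^5 dx = -62500000/3;  ∫_0^5 10000*x^4 dx = 6250000.
  Sum: 31250000/9 − 15625000 + 187500000/7 − 62500000/3 + 6250000 = 3125000/63.
  ∫_0^5 (u')² dx = ∫_0^5 (256*x^6 - 3840*x^5 + 20800*x^4 - 48000*x^3 + 40000*x^2) dx. Term by term:
    ∫_0^5 256*x^6 dx = 20000000/7;  ∫_0^5 -3840*x^5 dx = -10000000;  ∫_0^5 20800*x^4 dx = 13000000;
    ∫_0^5 -48000*x^3 dx = -7500000;  ∫_0^5 40000*x^2 dx = 5000000/3.
  Sum: 20000000/7 − 10000000 + 13000000 − 7500000 + 5000000/3 = 500000/21.
∫_0^5 u² dx = 3125000/63, so ||u||_L² = 1250*sqrt(14)/21.
∫_0^5 (u')² dx = 500000/21, so ||u'||_L² = 500*sqrt(42)/21.
Ratio ||u||_L² / ||u'||_L² = 5*sqrt(3)/6.
Sharp Poincaré constant on H^1_0(0, 5) is C_P = L/π = 5/π, achieved by sin(π/5·x).
A polynomial bump cannot attain the sharp Poincaré constant (only the first sine eigenfunction does), so the ratio is strictly less than C_P, consistent with ||u||_L² ≤ C_P ||u'||_L².


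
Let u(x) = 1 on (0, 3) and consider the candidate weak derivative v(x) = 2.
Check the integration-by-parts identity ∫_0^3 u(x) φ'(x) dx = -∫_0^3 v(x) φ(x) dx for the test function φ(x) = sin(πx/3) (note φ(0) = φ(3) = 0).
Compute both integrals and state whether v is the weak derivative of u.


LHS = 0, RHS = -12/π. No, v is not the weak derivative of u.

u(x) = 1, classical derivative u'(x) = 0.
φ(x) = sin(πx/3), so φ'(x) = π*cos(π*x/3)/3.
Note φ(0) = φ(3) = 0, so the boundary term u·φ vanishes.
LHS = ∫_0^3 u(x) φ'(x) dx = ∫_0^3 (π*cos(π*x/3)/3) dx. Term by term:
  ∫_0^3 π*cos(π*x/3)/3 dx = 0.
So LHS = 0.
∫_0^3 v(x) φ(x) dx = ∫_0^3 (2*sin(π*x/3)) dx. Term by term:
  ∫_0^3 2*sin(π*x/3) dx = 12/π.
So RHS = -∫_0^3 v(x) φ(x) dx = -12/π.
LHS − RHS = 12/π ≠ 0, so the identity fails.
(For a valid weak derivative the identity must hold for EVERY test function, in particular this one. The failure shows v is NOT the weak derivative of u.)
Correct weak derivative would be u'(x) = 0.


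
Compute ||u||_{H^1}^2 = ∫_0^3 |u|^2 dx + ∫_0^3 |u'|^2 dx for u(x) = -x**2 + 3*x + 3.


||u||_{H^1}^2 = 711/10

The H^1 norm (squared) on an interval (0, L) is
  ||u||_{H^1}^2 = ∫_0^L u(x)^2 dx + ∫_0^L u'(x)^2 dx.
Compute u'(x) = 3 - 2*x.
Then u(x)^2 = x**4 - 6*x**3 + 3*x**2 + 18*x + 9 and u'(x)^2 = 4*x**2 - 12*x + 9.
Integrate each monomial from 0 to 3 using ∫_0^3 c·x^n dx = c·3^(n+1)/(n+1):
  ∫_0^3 u(x)^2 dx = ∫_0^3 (x^4 - 6*x^3 + 3*x^2 + 18*x + 9) dx. Term by term:
    ∫_0^3 x^4 dx = 243/5;  ∫_0^3 -6*x^3 dx = -243/2;  ∫_0^3 3*x^2 dx = 27;
    ∫_0^3 18*x dx = 81;  ∫_0^3 9 dx = 27.
  Sum: 243/5 − 243/2 + 27 + 81 + 27 = 621/10.
  ∫_0^3 u'(x)^2 dx = ∫_0^3 (4*x^2 - 12*x + 9) dx. Term by term:
    ∫_0^3 4*x^2 dx = 36;  ∫_0^3 -12*x dx = -54;  ∫_0^3 9 dx = 27.
  Sum: 36 − 54 + 27 = 9.
Adding: ||u||_{H^1}^2 = 621/10 + 9 = 711/10.


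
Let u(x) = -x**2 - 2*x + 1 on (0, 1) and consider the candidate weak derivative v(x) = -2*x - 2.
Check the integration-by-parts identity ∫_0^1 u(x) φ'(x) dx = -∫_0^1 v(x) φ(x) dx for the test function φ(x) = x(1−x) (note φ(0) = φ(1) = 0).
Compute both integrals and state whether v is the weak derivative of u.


LHS = 1/2, RHS = 1/2. Yes, v = u' weakly.

u(x) = -x**2 - 2*x + 1, classical derivative u'(x) = -2*x - 2.
φ(x) = x(1−x), so φ'(x) = 1 - 2*x.
Note φ(0) = φ(1) = 0, so the boundary term u·φ vanishes.
LHS = ∫_0^1 u(x) φ'(x) dx = ∫_0^1 (2*x^3 + 3*x^2 - 4*x + 1) dx. Term by term:
  ∫_0^1 2*x^3 dx = 1/2;  ∫_0^1 3*x^2 dx = 1;  ∫_0^1 -4*x dx = -2;
  ∫_0^1 1 dx = 1.
Sum: 1/2 + 1 − 2 + 1 = 1/2.
So LHS = 1/2.
∫_0^1 v(x) φ(x) dx = ∫_0^1 (2*x^3 - 2*x) dx. Term by term:
  ∫_0^1 2*x^3 dx = 1/2;  ∫_0^1 -2*x dx = -1.
Sum: 1/2 − 1 = -1/2.
So RHS = -∫_0^1 v(x) φ(x) dx = 1/2.
LHS = RHS, so the identity holds for this test φ.
Moreover u is smooth here and v(x) = u'(x) = -2*x - 2 pointwise, so the identity holds for every test function. Hence v is the weak derivative of u.


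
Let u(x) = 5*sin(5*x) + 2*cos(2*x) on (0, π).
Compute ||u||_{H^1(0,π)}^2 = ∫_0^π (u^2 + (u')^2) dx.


||u||_{H^1(0,π)}^2 = 1000/21 + 335*π

u'(x) = -4*sin(2*x) + 25*cos(5*x).
Expand u² and (u')² and integrate term by term on (0, π), using: for integers n ≥ 1, ∫_0^π sin²(nx) dx = ∫_0^π cos²(nx) dx = π/2; for n ≠ n', ∫_0^π sin(nx)sin(n'x) dx = ∫_0^π cos(nx)cos(n'x) dx = 0; and by product-to-sum, ∫_0^π sin(nx)cos(n'x) dx = ½∫_0^π [sin((n+n')x) + sin((n−n')x)] dx, which is 0 when n+n' is even and 2n/(n²−n'²) when n+n' is odd (it need not vanish on (0, π)).
  u² squared terms: (2)²·∫cos(2x)² dx = 4·π/2 = 2*π;  (5)²·∫sin(5x)² dx = 25·π/2 = 25*π/2.
  u² cross terms: 2·(2)·(5)·∫cos(2x)·sin(5x) dx = 20·(10/21) = 200/21.
  So ∫_0^π u² dx = 2*π + 25*π/2 + 200/21 = 200/21 + 29*π/2.
  (u')² squared terms: (-4)²·∫sin(2x)² dx = 16·π/2 = 8*π;  (25)²·∫cos(5x)² dx = 625·π/2 = 625*π/2.
  (u')² cross terms: 2·(-4)·(25)·∫sin(2x)·cos(5x) dx = -200·(-4/21) = 800/21.
  So ∫_0^π (u')² dx = 8*π + 625*π/2 + 800/21 = 800/21 + 641*π/2.
||u||_{H^1}^2 = (200/21 + 29*π/2) + (800/21 + 641*π/2) = 1000/21 + 335*π.


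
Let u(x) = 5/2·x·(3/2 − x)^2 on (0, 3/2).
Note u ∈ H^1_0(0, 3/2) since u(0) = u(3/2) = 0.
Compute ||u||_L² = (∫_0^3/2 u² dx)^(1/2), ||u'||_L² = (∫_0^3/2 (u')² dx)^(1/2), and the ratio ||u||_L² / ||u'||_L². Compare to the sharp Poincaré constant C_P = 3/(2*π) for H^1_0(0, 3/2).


||u||_L² / ||u'||_L² = 3*sqrt(14)/28 < C_P = 3/(2*π).

u(x) = 5/2·x·(3/2 − x)^2, so u'(x) = 15*x^2/2 - 15*x + 45/8.
u(x) = 5/2·x·(3/2 − x)^2 vanishes at x = 0 and x = 3/2, so u ∈ H^1_0(0, 3/2). Differentiate via the product rule and integrate the resulting polynomials term by term.
  ∫_0^3/2 u² dx = ∫_0^3/2 (25*x^6/4 - 75*x^5/2 + 675*x^4/8 - 675*x^3/8 + 2025*x^2/64) dx. Term by term:
    ∫_0^3/2 25*x^6/4 dx = 54675/3584;  ∫_0^3/2 -75*x^5/2 dx = -18225/256;  ∫_0^3/2 675*x^4/8 dx = 32805/256;
    ∫_0^3/2 -675*x^3/8 dx = -54675/512;  ∫_0^3/2 2025*x^2/64 dx = 18225/512.
  Sum: 54675/3584 − 18225/256 + 32805/256 − 54675/512 + 18225/512 = 3645/3584.
  ∫_0^3/2 (u')² dx = ∫_0^3/2 (225*x^4/4 - 225*x^3 + 2475*x^2/8 - 675*x/4 + 2025/64) dx. Term by term:
    ∫_0^3/2 225*x^4/4 dx = 10935/128;  ∫_0^3/2 -225*x^3 dx = -18225/64;  ∫_0^3/2 2475*x^2/8 dx = 22275/64;
    ∫_0^3/2 -675*x/4 dx = -6075/32;  ∫_0^3/2 2025/64 dx = 6075/128.
  Sum: 10935/128 − 18225/64 + 22275/64 − 6075/32 + 6075/128 = 405/64.
∫_0^3/2 u² dx = 3645/3584, so ||u||_L² = 27*sqrt(70)/224.
∫_0^3/2 (u')² dx = 405/64, so ||u'||_L² = 9*sqrt(5)/8.
Ratio ||u||_L² / ||u'||_L² = 3*sqrt(14)/28.
Sharp Poincaré constant on H^1_0(0, 3/2) is C_P = L/π = 3/(2*π), achieved by sin(2*π/3·x).
A polynomial bump cannot attain the sharp Poincaré constant (only the first sine eigenfunction does), so the ratio is strictly less than C_P, consistent with ||u||_L² ≤ C_P ||u'||_L².


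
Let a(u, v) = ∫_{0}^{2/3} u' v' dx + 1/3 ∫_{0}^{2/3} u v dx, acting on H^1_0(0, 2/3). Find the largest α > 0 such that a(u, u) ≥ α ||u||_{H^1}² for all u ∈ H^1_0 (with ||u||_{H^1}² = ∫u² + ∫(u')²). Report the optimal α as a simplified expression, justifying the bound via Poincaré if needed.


α = (4 + 27*π^2)/(3*(4 + 9*π^2))

Coercivity of a(·,·) on H^1_0(0, 2/3) means a(u, u) ≥ α ||u||_{H^1}² for every u ∈ H^1_0.
The interval has length L = 2/3, and Poincaré/coercivity depend only on L. Here a(u, u) = ∫(u')² + (1/3)·∫u².
Here 0 < c = 1/3 < 1. The condition a(u,u) ≥ α||u||_{H^1}² reads (1−α)∫(u')² ≥ (α−c)∫u². Any admissible α is ≤ 1 (rapidly oscillating u have ∫u²/∫(u')² → 0), and α = 1 would force 0 ≥ (1−c)∫u², impossible since c < 1; so 1−α > 0. By the sharp Poincaré inequality on H^1_0 of an interval of length L, ∫(u')² ≥ (π/L)²∫u² with equality for the first sine mode sin(π(x−x₀)/L) (x₀ the left endpoint), so the inequality holds for all u iff (1−α)(π/L)² ≥ α − c, i.e. α ≤ ((π/L)² + c)/((π/L)² + 1) = (1 + c(L/π)²)/(1 + (L/π)²). With (π/L)² = 9*π^2/4 and c = 1/3, the largest admissible constant is α = ((π/L)² + c)/((π/L)² + 1).
Simplifying, α = (4 + 27*π^2)/(3*(4 + 9*π^2)).


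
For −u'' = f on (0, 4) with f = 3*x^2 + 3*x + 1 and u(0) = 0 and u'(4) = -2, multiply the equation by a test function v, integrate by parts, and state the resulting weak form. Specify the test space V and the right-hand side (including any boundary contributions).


V = {v ∈ H^1(0, 4) : v(0) = 0} (test functions vanish at x = 0 where u is specified); weak form: ∫_0^4 u'v' dx = ∫_0^4 (3*x^2 + 3*x + 1) v dx − 2·v(4) for all v ∈ V.

Multiply both sides by a test function v and integrate from 0 to 4:
  ∫_0^4 −u''(x) v(x) dx = ∫_0^4 f(x) v(x) dx.
Integrate the LHS by parts once:
  ∫_0^4 −u'' v dx = −[u'(x) v(x)]_0^4 + ∫_0^4 u'(x) v'(x) dx.
Thus ∫_0^4 u'(x) v'(x) dx = ∫_0^4 f(x) v(x) dx + [u'(x) v(x)]_0^4.
Choose V so that boundary terms are either known or forced to vanish.
Mixed BC: u(0) = 0 (Dirichlet) and u'(4) = -2 (Neumann). Define V = {v ∈ H^1(0, 4) : v(0) = 0}. Then [u' v]_0^4 = u'(4)·v(4) − u'(0)·0 = − 2·v(4).
Weak formulation: find u (satisfying any essential BC) such that ∫_0^4 u'(x) v'(x) dx = ∫_0^4 f v dx − 2·v(4) for all v ∈ V (Dirichlet at 0 absorbed into V; Neumann datum at x = 4 contributes the boundary term).
Substituting f(x) = 3*x^2 + 3*x + 1, the right-hand side is ∫_0^4 (3*x^2 + 3*x + 1) v dx − 2·v(4).


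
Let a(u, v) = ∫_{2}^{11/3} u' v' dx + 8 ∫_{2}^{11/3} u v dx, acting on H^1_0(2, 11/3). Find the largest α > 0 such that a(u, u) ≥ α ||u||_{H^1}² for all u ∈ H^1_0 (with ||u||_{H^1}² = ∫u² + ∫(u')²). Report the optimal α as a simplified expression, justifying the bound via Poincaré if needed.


α = 1

Coercivity of a(·,·) on H^1_0(2, 11/3) means a(u, u) ≥ α ||u||_{H^1}² for every u ∈ H^1_0.
The interval has length L = 5/3, and Poincaré/coercivity depend only on L. Here a(u, u) = ∫(u')² + (8)·∫u².
Here c = 8 ≥ 1, so a(u,u) = ∫(u')² + c∫u² ≥ ∫(u')² + ∫u² = ||u||_{H^1}², i.e. α = 1 works. No larger α is possible: a(u,u) ≥ α||u||_{H^1}² means (1−α)∫(u')² ≥ (α−c)∫u², and for the modes u_n = sin(nπ(x−x₀)/L) (x₀ the left endpoint) one has ∫u_n²/∫(u_n')² = (L/(nπ))² → 0, so a(u_n,u_n)/||u_n||_{H^1}² → 1. Hence the optimal constant is α = 1.
Therefore α = 1.


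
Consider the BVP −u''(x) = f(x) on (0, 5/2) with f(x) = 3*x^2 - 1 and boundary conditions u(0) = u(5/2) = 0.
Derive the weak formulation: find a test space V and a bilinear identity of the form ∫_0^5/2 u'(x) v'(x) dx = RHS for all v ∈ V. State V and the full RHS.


V = H^1_0(0, 5/2) (so v(0) = v(5/2) = 0); weak form: ∫_0^5/2 u'v' dx = ∫_0^5/2 (3*x^2 - 1) v dx for all v ∈ V.

Multiply both sides by a test function v and integrate from 0 to 5/2:
  ∫_0^5/2 −u''(x) v(x) dx = ∫_0^5/2 f(x) v(x) dx.
Integrate the LHS by parts once:
  ∫_0^5/2 −u'' v dx = −[u'(x) v(x)]_0^5/2 + ∫_0^5/2 u'(x) v'(x) dx.
Thus ∫_0^5/2 u'(x) v'(x) dx = ∫_0^5/2 f(x) v(x) dx + [u'(x) v(x)]_0^5/2.
Choose V so that boundary terms are either known or forced to vanish.
u is Dirichlet: u(0) = u(5/2) = 0. Let V = H^1_0(0, 5/2); then v(0) = v(5/2) = 0, and [u' v]_0^5/2 = 0.
Weak formulation: find u (satisfying any essential BC) such that ∫_0^5/2 u'(x) v'(x) dx = ∫_0^5/2 f v dx for all v ∈ V.
Substituting f(x) = 3*x^2 - 1, the right-hand side is ∫_0^5/2 (3*x^2 - 1) v dx.


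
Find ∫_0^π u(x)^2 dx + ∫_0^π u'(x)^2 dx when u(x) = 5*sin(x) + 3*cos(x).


||u||_{H^1(0,π)}^2 = 34*π

u'(x) = -3*sin(x) + 5*cos(x).
Expand u² and (u')² and integrate term by term on (0, π), using: for integers n ≥ 1, ∫_0^π sin²(nx) dx = ∫_0^π cos²(nx) dx = π/2; for n ≠ n', ∫_0^π sin(nx)sin(n'x) dx = ∫_0^π cos(nx)cos(n'x) dx = 0; and by product-to-sum, ∫_0^π sin(nx)cos(n'x) dx = ½∫_0^π [sin((n+n')x) + sin((n−n')x)] dx, which is 0 when n+n' is even and 2n/(n²−n'²) when n+n' is odd (it need not vanish on (0, π)).
  u² squared terms: (3)²·∫cos(x)² dx = 9·π/2 = 9*π/2;  (5)²·∫sin(x)² dx = 25·π/2 = 25*π/2.
  u² cross terms: 2·(3)·(5)·∫cos(x)·sin(x) dx = 30·(0) = 0.
  So ∫_0^π u² dx = 9*π/2 + 25*π/2 + 0 = 17*π.
  (u')² squared terms: (-3)²·∫sin(x)² dx = 9·π/2 = 9*π/2;  (5)²·∫cos(x)² dx = 25·π/2 = 25*π/2.
  (u')² cross terms: 2·(-3)·(5)·∫sin(x)·cos(x) dx = -30·(0) = 0.
  So ∫_0^π (u')² dx = 9*π/2 + 25*π/2 + 0 = 17*π.
||u||_{H^1}^2 = (17*π) + (17*π) = 34*π.


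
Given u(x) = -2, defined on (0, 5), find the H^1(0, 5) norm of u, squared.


||u||_{H^1}^2 = 20

The H^1 norm (squared) on an interval (0, L) is
  ||u||_{H^1}^2 = ∫_0^L u(x)^2 dx + ∫_0^L u'(x)^2 dx.
Compute u'(x) = 0.
Then u(x)^2 = 4 and u'(x)^2 = 0.
Integrate each monomial from 0 to 5 using ∫_0^5 c·x^n dx = c·5^(n+1)/(n+1):
  ∫_0^5 u(x)^2 dx = ∫_0^5 (4) dx. Term by term:
    ∫_0^5 4 dx = 20.
  ∫_0^5 u'(x)^2 dx = ∫_0^5 (0) dx. Term by term:
    ∫_0^5 0 dx = 0.
Adding: ||u||_{H^1}^2 = 20 + 0 = 20.


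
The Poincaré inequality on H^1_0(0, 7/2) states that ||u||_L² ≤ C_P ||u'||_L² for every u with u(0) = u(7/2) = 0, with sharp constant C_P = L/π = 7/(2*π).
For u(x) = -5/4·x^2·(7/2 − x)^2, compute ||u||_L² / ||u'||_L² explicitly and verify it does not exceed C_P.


||u||_L² / ||u'||_L² = 7*sqrt(3)/12 < C_P = 7/(2*π).

u(x) = -5/4·x^2·(7/2 − x)^2, so u'(x) = 5*x*(-8*x^2 + 42*x - 49)/8.
u(x) = -5/4·x^2·(7/2 − x)^2 vanishes at x = 0 and x = 7/2, so u ∈ H^1_0(0, 7/2). Differentiate via the product rule and integrate the resulting polynomials term by term.
  ∫_0^7/2 u² dx = ∫_0^7/2 (25*x^8/16 - 175*x^7/8 + 3675*x^6/32 - 8575*x^5/32 + 60025*x^4/256) dx. Term by term:
    ∫_0^7/2 25*x^8/16 dx = 1008840175/73728;  ∫_0^7/2 -175*x^7/8 dx = -1008840175/16384;  ∫_0^7/2 3675*x^6/32 dx = 432360075/4096;
    ∫_0^7/2 -8575*x^5/32 dx = -1008840175/12288;  ∫_0^7/2 60025*x^4/256 dx = 201768035/8192.
  Sum: 1008840175/73728 − 1008840175/16384 + 432360075/4096 − 1008840175/12288 + 201768035/8192 = 28824005/147456.
  ∫_0^7/2 (u')² dx = ∫_0^7/2 (25*x^6 - 525*x^5/2 + 15925*x^4/16 - 25725*x^3/16 + 60025*x^2/64) dx. Term by term:
    ∫_0^7/2 25*x^6 dx = 2941225/128;  ∫_0^7/2 -525*x^5/2 dx = -20588575/256;  ∫_0^7/2 15925*x^4/16 dx = 53530295/512;
    ∫_0^7/2 -25725*x^3/16 dx = -61765725/1024;  ∫_0^7/2 60025*x^2/64 dx = 20588575/1536.
  Sum: 2941225/128 − 20588575/256 + 53530295/512 − 61765725/1024 + 20588575/1536 = 588245/3072.
∫_0^7/2 u² dx = 28824005/147456, so ||u||_L² = 2401*sqrt(5)/384.
∫_0^7/2 (u')² dx = 588245/3072, so ||u'||_L² = 343*sqrt(15)/96.
Ratio ||u||_L² / ||u'||_L² = 7*sqrt(3)/12.
Sharp Poincaré constant on H^1_0(0, 7/2) is C_P = L/π = 7/(2*π), achieved by sin(2*π/7·x).
A polynomial bump cannot attain the sharp Poincaré constant (only the first sine eigenfunction does), so the ratio is strictly less than C_P, consistent with ||u||_L² ≤ C_P ||u'||_L².


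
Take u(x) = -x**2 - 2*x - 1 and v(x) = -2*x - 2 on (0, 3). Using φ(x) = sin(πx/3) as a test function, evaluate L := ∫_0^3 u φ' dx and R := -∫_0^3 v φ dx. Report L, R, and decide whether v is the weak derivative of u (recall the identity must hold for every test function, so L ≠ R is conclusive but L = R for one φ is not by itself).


LHS = 30/π, RHS = 30/π. Yes, v = u' weakly.

u(x) = -x**2 - 2*x - 1, classical derivative u'(x) = -2*x - 2.
φ(x) = sin(πx/3), so φ'(x) = π*cos(π*x/3)/3.
Note φ(0) = φ(3) = 0, so the boundary term u·φ vanishes.
LHS = ∫_0^3 u(x) φ'(x) dx = ∫_0^3 (-π*x^2*cos(π*x/3)/3 - 2*π*x*cos(π*x/3)/3 - π*cos(π*x/3)/3) dx. Term by term:
  ∫_0^3 -π*cos(π*x/3)/3 dx = 0;  ∫_0^3 -2*π*x*cos(π*x/3)/3 dx = 12/π;  ∫_0^3 -π*x^2*cos(π*x/3)/3 dx = 18/π.
Sum: 0 + 12/π + 18/π = 30/π.
So LHS = 30/π.
∫_0^3 v(x) φ(x) dx = ∫_0^3 (-2*x*sin(π*x/3) - 2*sin(π*x/3)) dx. Term by term:
  ∫_0^3 -2*sin(π*x/3) dx = -12/π;  ∫_0^3 -2*x*sin(π*x/3) dx = -18/π.
Sum: -12/π − 18/π = -30/π.
So RHS = -∫_0^3 v(x) φ(x) dx = 30/π.
LHS = RHS, so the identity holds for this test φ.
Moreover u is smooth here and v(x) = u'(x) = -2*x - 2 pointwise, so the identity holds for every test function. Hence v is the weak derivative of u.


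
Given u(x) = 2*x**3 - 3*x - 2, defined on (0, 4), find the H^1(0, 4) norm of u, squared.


||u||_{H^1}^2 = 466812/35

The H^1 norm (squared) on an interval (0, L) is
  ||u||_{H^1}^2 = ∫_0^L u(x)^2 dx + ∫_0^L u'(x)^2 dx.
Compute u'(x) = 6*x**2 - 3.
Then u(x)^2 = 4*x**6 - 12*x**4 - 8*x**3 + 9*x**2 + 12*x + 4 and u'(x)^2 = 36*x**4 - 36*x**2 + 9.
Integrate each monomial from 0 to 4 using ∫_0^4 c·x^n dx = c·4^(n+1)/(n+1):
  ∫_0^4 u(x)^2 dx = ∫_0^4 (4*x^6 - 12*x^4 - 8*x^3 + 9*x^2 + 12*x + 4) dx. Term by term:
    ∫_0^4 4*x^6 dx = 65536/7;  ∫_0^4 -12*x^4 dx = -12288/5;  ∫_0^4 -8*x^3 dx = -512;
    ∫_0^4 9*x^2 dx = 192;  ∫_0^4 12*x dx = 96;  ∫_0^4 4 dx = 16.
  Sum: 65536/7 − 12288/5 − 512 + 192 + 96 + 16 = 234384/35.
  ∫_0^4 u'(x)^2 dx = ∫_0^4 (36*x^4 - 36*x^2 + 9) dx. Term by term:
    ∫_0^4 36*x^4 dx = 36864/5;  ∫_0^4 -36*x^2 dx = -768;  ∫_0^4 9 dx = 36.
  Sum: 36864/5 − 768 + 36 = 33204/5.
Adding: ||u||_{H^1}^2 = 234384/35 + 33204/5 = 466812/35.


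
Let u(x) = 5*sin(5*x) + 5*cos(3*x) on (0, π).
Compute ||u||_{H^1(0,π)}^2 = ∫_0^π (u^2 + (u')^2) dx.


||u||_{H^1(0,π)}^2 = 450*π

u'(x) = -15*sin(3*x) + 25*cos(5*x).
Expand u² and (u')² and integrate term by term on (0, π), using: for integers n ≥ 1, ∫_0^π sin²(nx) dx = ∫_0^π cos²(nx) dx = π/2; for n ≠ n', ∫_0^π sin(nx)sin(n'x) dx = ∫_0^π cos(nx)cos(n'x) dx = 0; and by product-to-sum, ∫_0^π sin(nx)cos(n'x) dx = ½∫_0^π [sin((n+n')x) + sin((n−n')x)] dx, which is 0 when n+n' is even and 2n/(n²−n'²) when n+n' is odd (it need not vanish on (0, π)).
  u² squared terms: (5)²·∫cos(3x)² dx = 25·π/2 = 25*π/2;  (5)²·∫sin(5x)² dx = 25·π/2 = 25*π/2.
  u² cross terms: 2·(5)·(5)·∫cos(3x)·sin(5x) dx = 50·(0) = 0.
  So ∫_0^π u² dx = 25*π/2 + 25*π/2 + 0 = 25*π.
  (u')² squared terms: (-15)²·∫sin(3x)² dx = 225·π/2 = 225*π/2;  (25)²·∫cos(5x)² dx = 625·π/2 = 625*π/2.
  (u')² cross terms: 2·(-15)·(25)·∫sin(3x)·cos(5x) dx = -750·(0) = 0.
  So ∫_0^π (u')² dx = 225*π/2 + 625*π/2 + 0 = 425*π.
||u||_{H^1}^2 = (25*π) + (425*π) = 450*π.


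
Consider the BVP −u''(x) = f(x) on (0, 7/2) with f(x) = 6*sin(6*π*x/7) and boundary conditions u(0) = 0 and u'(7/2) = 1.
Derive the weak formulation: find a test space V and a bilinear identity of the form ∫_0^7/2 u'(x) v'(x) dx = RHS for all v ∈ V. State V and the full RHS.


V = {v ∈ H^1(0, 7/2) : v(0) = 0} (test functions vanish at x = 0 where u is specified); weak form: ∫_0^7/2 u'v' dx = ∫_0^7/2 (6*sin(6*π*x/7)) v dx + v(7/2) for all v ∈ V.

Multiply both sides by a test function v and integrate from 0 to 7/2:
  ∫_0^7/2 −u''(x) v(x) dx = ∫_0^7/2 f(x) v(x) dx.
Integrate the LHS by parts once:
  ∫_0^7/2 −u'' v dx = −[u'(x) v(x)]_0^7/2 + ∫_0^7/2 u'(x) v'(x) dx.
Thus ∫_0^7/2 u'(x) v'(x) dx = ∫_0^7/2 f(x) v(x) dx + [u'(x) v(x)]_0^7/2.
Choose V so that boundary terms are either known or forced to vanish.
Mixed BC: u(0) = 0 (Dirichlet) and u'(7/2) = 1 (Neumann). Define V = {v ∈ H^1(0, 7/2) : v(0) = 0}. Then [u' v]_0^7/2 = u'(7/2)·v(7/2) − u'(0)·0 = v(7/2).
Weak formulation: find u (satisfying any essential BC) such that ∫_0^7/2 u'(x) v'(x) dx = ∫_0^7/2 f v dx + v(7/2) for all v ∈ V (Dirichlet at 0 absorbed into V; Neumann datum at x = 7/2 contributes the boundary term).
Substituting f(x) = 6*sin(6*π*x/7), the right-hand side is ∫_0^7/2 (6*sin(6*π*x/7)) v dx + v(7/2).


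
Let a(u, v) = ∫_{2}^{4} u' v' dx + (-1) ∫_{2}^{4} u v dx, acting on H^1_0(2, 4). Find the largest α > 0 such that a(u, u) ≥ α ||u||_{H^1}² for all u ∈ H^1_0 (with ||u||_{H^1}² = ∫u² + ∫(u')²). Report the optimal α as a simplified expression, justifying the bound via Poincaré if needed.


α = (-4 + π^2)/(4 + π^2)

Coercivity of a(·,·) on H^1_0(2, 4) means a(u, u) ≥ α ||u||_{H^1}² for every u ∈ H^1_0.
The interval has length L = 2, and Poincaré/coercivity depend only on L. Here a(u, u) = ∫(u')² + (-1)·∫u².
Here c = -1 < 0 with |c| < (π/L)² = π^2/4, so coercivity still holds. The condition a(u,u) ≥ α||u||_{H^1}² reads (1−α)∫(u')² ≥ (α−c)∫u². Any admissible α is ≤ 1 (rapidly oscillating u have ∫u²/∫(u')² → 0), and α = 1 would force 0 ≥ (1−c)∫u², impossible since c < 1; so 1−α > 0. By the sharp Poincaré inequality on H^1_0 of an interval of length L, ∫(u')² ≥ (π/L)²∫u² with equality for the first sine mode sin(π(x−x₀)/L) (x₀ the left endpoint), so the inequality holds for all u iff (1−α)(π/L)² ≥ α − c, i.e. α ≤ ((π/L)² + c)/((π/L)² + 1) = (1 + c(L/π)²)/(1 + (L/π)²). (Direct route, valid since c ≤ 0: Poincaré gives c∫u² ≥ c(L/π)²∫(u')², so a(u,u) ≥ (1 + c(L/π)²)∫(u')², while ||u||_{H^1}² ≤ (1 + (L/π)²)∫(u')²; dividing yields the same α.) With (π/L)² = π^2/4 and c = -1, the largest admissible constant is α = ((π/L)² + c)/((π/L)² + 1).
Simplifying, α = (-4 + π^2)/(4 + π^2).


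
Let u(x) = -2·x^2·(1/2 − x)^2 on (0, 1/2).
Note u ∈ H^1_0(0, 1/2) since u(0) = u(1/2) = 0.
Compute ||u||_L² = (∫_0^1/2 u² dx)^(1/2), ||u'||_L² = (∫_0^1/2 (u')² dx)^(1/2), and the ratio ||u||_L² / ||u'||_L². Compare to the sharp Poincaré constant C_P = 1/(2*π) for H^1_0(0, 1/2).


||u||_L² / ||u'||_L² = sqrt(3)/12 < C_P = 1/(2*π).

u(x) = -2·x^2·(1/2 − x)^2, so u'(x) = x*(-8*x^2 + 6*x - 1).
u(x) = -2·x^2·(1/2 − x)^2 vanishes at x = 0 and x = 1/2, so u ∈ H^1_0(0, 1/2). Differentiate via the product rule and integrate the resulting polynomials term by term.
  ∫_0^1/2 u² dx = ∫_0^1/2 (4*x^8 - 8*x^7 + 6*x^6 - 2*x^5 + x^4/4) dx. Term by term:
    ∫_0^1/2 4*x^8 dx = 1/1152;  ∫_0^1/2 -8*x^7 dx = -1/256;  ∫_0^1/2 6*x^6 dx = 3/448;
    ∫_0^1/2 -2*x^5 dx = -1/192;  ∫_0^1/2 x^4/4 dx = 1/640.
  Sum: 1/1152 − 1/256 + 3/448 − 1/192 + 1/640 = 1/80640.
  ∫_0^1/2 (u')² dx = ∫_0^1/2 (64*x^6 - 96*x^5 + 52*x^4 - 12*x^3 + x^2) dx. Term by term:
    ∫_0^1/2 64*x^6 dx = 1/14;  ∫_0^1/2 -96*x^5 dx = -1/4;  ∫_0^1/2 52*x^4 dx = 13/40;
    ∫_0^1/2 -12*x^3 dx = -3/16;  ∫_0^1/2 x^2 dx = 1/24.
  Sum: 1/14 − 1/4 + 13/40 − 3/16 + 1/24 = 1/1680.
∫_0^1/2 u² dx = 1/80640, so ||u||_L² = sqrt(35)/1680.
∫_0^1/2 (u')² dx = 1/1680, so ||u'||_L² = sqrt(105)/420.
Ratio ||u||_L² / ||u'||_L² = sqrt(3)/12.
Sharp Poincaré constant on H^1_0(0, 1/2) is C_P = L/π = 1/(2*π), achieved by sin(2*π·x).
A polynomial bump cannot attain the sharp Poincaré constant (only the first sine eigenfunction does), so the ratio is strictly less than C_P, consistent with ||u||_L² ≤ C_P ||u'||_L².


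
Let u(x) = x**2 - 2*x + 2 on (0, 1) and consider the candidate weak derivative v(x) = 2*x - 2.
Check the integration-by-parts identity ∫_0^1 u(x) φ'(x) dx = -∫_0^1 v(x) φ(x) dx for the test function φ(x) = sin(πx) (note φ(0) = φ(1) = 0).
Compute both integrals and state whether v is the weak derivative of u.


LHS = 2/π, RHS = 2/π. Yes, v = u' weakly.

u(x) = x**2 - 2*x + 2, classical derivative u'(x) = 2*x - 2.
φ(x) = sin(πx), so φ'(x) = π*cos(π*x).
Note φ(0) = φ(1) = 0, so the boundary term u·φ vanishes.
LHS = ∫_0^1 u(x) φ'(x) dx = ∫_0^1 (π*x^2*cos(π*x) - 2*π*x*cos(π*x) + 2*π*cos(π*x)) dx. Term by term:
  ∫_0^1 2*π*cos(π*x) dx = 0;  ∫_0^1 π*x^2*cos(π*x) dx = -2/π;  ∫_0^1 -2*π*x*cos(π*x) dx = 4/π.
Sum: 0 − 2/π + 4/π = 2/π.
So LHS = 2/π.
∫_0^1 v(x) φ(x) dx = ∫_0^1 (2*x*sin(π*x) - 2*sin(π*x)) dx. Term by term:
  ∫_0^1 -2*sin(π*x) dx = -4/π;  ∫_0^1 2*x*sin(π*x) dx = 2/π.
Sum: -4/π + 2/π = -2/π.
So RHS = -∫_0^1 v(x) φ(x) dx = 2/π.
LHS = RHS, so the identity holds for this test φ.
Moreover u is smooth here and v(x) = u'(x) = 2*x - 2 pointwise, so the identity holds for every test function. Hence v is the weak derivative of u.


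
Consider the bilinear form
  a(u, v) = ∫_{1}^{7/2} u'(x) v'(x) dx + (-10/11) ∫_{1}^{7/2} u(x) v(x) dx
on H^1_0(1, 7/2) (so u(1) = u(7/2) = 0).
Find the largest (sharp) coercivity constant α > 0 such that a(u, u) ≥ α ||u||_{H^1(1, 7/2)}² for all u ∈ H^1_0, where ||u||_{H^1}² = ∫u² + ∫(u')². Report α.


α = 2*(-125 + 22*π^2)/(11*(25 + 4*π^2))

Coercivity of a(·,·) on H^1_0(1, 7/2) means a(u, u) ≥ α ||u||_{H^1}² for every u ∈ H^1_0.
The interval has length L = 5/2, and Poincaré/coercivity depend only on L. Here a(u, u) = ∫(u')² + (-10/11)·∫u².
Here c = -10/11 < 0 with |c| < (π/L)² = 4*π^2/25, so coercivity still holds. The condition a(u,u) ≥ α||u||_{H^1}² reads (1−α)∫(u')² ≥ (α−c)∫u². Any admissible α is ≤ 1 (rapidly oscillating u have ∫u²/∫(u')² → 0), and α = 1 would force 0 ≥ (1−c)∫u², impossible since c < 1; so 1−α > 0. By the sharp Poincaré inequality on H^1_0 of an interval of length L, ∫(u')² ≥ (π/L)²∫u² with equality for the first sine mode sin(π(x−x₀)/L) (x₀ the left endpoint), so the inequality holds for all u iff (1−α)(π/L)² ≥ α − c, i.e. α ≤ ((π/L)² + c)/((π/L)² + 1) = (1 + c(L/π)²)/(1 + (L/π)²). (Direct route, valid since c ≤ 0: Poincaré gives c∫u² ≥ c(L/π)²∫(u')², so a(u,u) ≥ (1 + c(L/π)²)∫(u')², while ||u||_{H^1}² ≤ (1 + (L/π)²)∫(u')²; dividing yields the same α.) With (π/L)² = 4*π^2/25 and c = -10/11, the largest admissible constant is α = ((π/L)² + c)/((π/L)² + 1).
Simplifying, α = 2*(-125 + 22*π^2)/(11*(25 + 4*π^2)).


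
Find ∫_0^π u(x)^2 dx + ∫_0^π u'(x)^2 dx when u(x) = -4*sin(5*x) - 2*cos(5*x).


||u||_{H^1(0,π)}^2 = 260*π

u'(x) = 10*sin(5*x) - 20*cos(5*x).
Expand u² and (u')² and integrate term by term on (0, π), using: for integers n ≥ 1, ∫_0^π sin²(nx) dx = ∫_0^π cos²(nx) dx = π/2; for n ≠ n', ∫_0^π sin(nx)sin(n'x) dx = ∫_0^π cos(nx)cos(n'x) dx = 0; and by product-to-sum, ∫_0^π sin(nx)cos(n'x) dx = ½∫_0^π [sin((n+n')x) + sin((n−n')x)] dx, which is 0 when n+n' is even and 2n/(n²−n'²) when n+n' is odd (it need not vanish on (0, π)).
  u² squared terms: (-4)²·∫sin(5x)² dx = 16·π/2 = 8*π;  (-2)²·∫cos(5x)² dx = 4·π/2 = 2*π.
  u² cross terms: 2·(-4)·(-2)·∫sin(5x)·cos(5x) dx = 16·(0) = 0.
  So ∫_0^π u² dx = 8*π + 2*π + 0 = 10*π.
  (u')² squared terms: (-20)²·∫cos(5x)² dx = 400·π/2 = 200*π;  (10)²·∫sin(5x)² dx = 100·π/2 = 50*π.
  (u')² cross terms: 2·(-20)·(10)·∫cos(5x)·sin(5x) dx = -400·(0) = 0.
  So ∫_0^π (u')² dx = 200*π + 50*π + 0 = 250*π.
||u||_{H^1}^2 = (10*π) + (250*π) = 260*π.


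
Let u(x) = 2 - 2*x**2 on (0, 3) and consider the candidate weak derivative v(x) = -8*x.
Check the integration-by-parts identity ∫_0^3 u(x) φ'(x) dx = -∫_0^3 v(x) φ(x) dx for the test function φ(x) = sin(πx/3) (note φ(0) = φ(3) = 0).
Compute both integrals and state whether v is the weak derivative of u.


LHS = 36/π, RHS = 72/π. No, v is not the weak derivative of u.

u(x) = 2 - 2*x**2, classical derivative u'(x) = -4*x.
φ(x) = sin(πx/3), so φ'(x) = π*cos(π*x/3)/3.
Note φ(0) = φ(3) = 0, so the boundary term u·φ vanishes.
LHS = ∫_0^3 u(x) φ'(x) dx = ∫_0^3 (-2*π*x^2*cos(π*x/3)/3 + 2*π*cos(π*x/3)/3) dx. Term by term:
  ∫_0^3 2*π*cos(π*x/3)/3 dx = 0;  ∫_0^3 -2*π*x^2*cos(π*x/3)/3 dx = 36/π.
Sum: 0 + 36/π = 36/π.
So LHS = 36/π.
∫_0^3 v(x) φ(x) dx = ∫_0^3 (-8*x*sin(π*x/3)) dx. Term by term:
  ∫_0^3 -8*x*sin(π*x/3) dx = -72/π.
So RHS = -∫_0^3 v(x) φ(x) dx = 72/π.
LHS − RHS = -36/π ≠ 0, so the identity fails.
(For a valid weak derivative the identity must hold for EVERY test function, in particular this one. The failure shows v is NOT the weak derivative of u.)
Correct weak derivative would be u'(x) = -4*x.


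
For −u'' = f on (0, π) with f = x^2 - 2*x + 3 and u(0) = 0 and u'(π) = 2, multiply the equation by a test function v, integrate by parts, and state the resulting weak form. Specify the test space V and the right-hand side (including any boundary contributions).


V = {v ∈ H^1(0, π) : v(0) = 0} (test functions vanish at x = 0 where u is specified); weak form: ∫_0^π u'v' dx = ∫_0^π (x^2 - 2*x + 3) v dx + 2·v(π) for all v ∈ V.

Multiply both sides by a test function v and integrate from 0 to π:
  ∫_0^π −u''(x) v(x) dx = ∫_0^π f(x) v(x) dx.
Integrate the LHS by parts once:
  ∫_0^π −u'' v dx = −[u'(x) v(x)]_0^π + ∫_0^π u'(x) v'(x) dx.
Thus ∫_0^π u'(x) v'(x) dx = ∫_0^π f(x) v(x) dx + [u'(x) v(x)]_0^π.
Choose V so that boundary terms are either known or forced to vanish.
Mixed BC: u(0) = 0 (Dirichlet) and u'(π) = 2 (Neumann). Define V = {v ∈ H^1(0, π) : v(0) = 0}. Then [u' v]_0^π = u'(π)·v(π) − u'(0)·0 = 2·v(π).
Weak formulation: find u (satisfying any essential BC) such that ∫_0^π u'(x) v'(x) dx = ∫_0^π f v dx + 2·v(π) for all v ∈ V (Dirichlet at 0 absorbed into V; Neumann datum at x = π contributes the boundary term).
Substituting f(x) = x^2 - 2*x + 3, the right-hand side is ∫_0^π (x^2 - 2*x + 3) v dx + 2·v(π).


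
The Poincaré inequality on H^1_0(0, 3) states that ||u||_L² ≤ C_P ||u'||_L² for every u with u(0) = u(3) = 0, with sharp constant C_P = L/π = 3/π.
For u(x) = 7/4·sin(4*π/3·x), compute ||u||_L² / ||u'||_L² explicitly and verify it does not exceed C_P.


||u||_L² / ||u'||_L² = 3/(4*π) < C_P = 3/π.

u(x) = 7/4·sin(4*π/3·x), so u'(x) = 7*π*cos(4*π*x/3)/3.
Writing u(x) = A·sin(kπx/L) with A = 7/4 and k = 4, use ∫_0^L sin²(kπx/L) dx = L/2 and ∫_0^L cos²(kπx/L) dx = L/2.
u² = 49/16·sin²(4*π/3·x) and (u')² = 49*π^2/9·cos²(4*π/3·x), and each of sin², cos² integrates to L/2 = 3/2 over (0, 3).
∫_0^3 u² dx = 147/32, so ||u||_L² = 7*sqrt(6)/8.
∫_0^3 (u')² dx = 49*π^2/6, so ||u'||_L² = 7*sqrt(6)*π/6.
Ratio ||u||_L² / ||u'||_L² = 3/(4*π).
Sharp Poincaré constant on H^1_0(0, 3) is C_P = L/π = 3/π, achieved by sin(π/3·x).
This is the k = 4 harmonic; the ratio L/(kπ) is strictly less than C_P = L/π, consistent with the sharp inequality ||u||_L² ≤ C_P ||u'||_L².


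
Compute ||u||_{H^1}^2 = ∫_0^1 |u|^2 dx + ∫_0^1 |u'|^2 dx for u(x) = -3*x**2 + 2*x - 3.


||u||_{H^1}^2 = 197/15

The H^1 norm (squared) on an interval (0, L) is
  ||u||_{H^1}^2 = ∫_0^L u(x)^2 dx + ∫_0^L u'(x)^2 dx.
Compute u'(x) = 2 - 6*x.
Then u(x)^2 = 9*x**4 - 12*x**3 + 22*x**2 - 12*x + 9 and u'(x)^2 = 36*x**2 - 24*x + 4.
Integrate each monomial from 0 to 1 using ∫_0^1 c·x^n dx = c·1^(n+1)/(n+1):
  ∫_0^1 u(x)^2 dx = ∫_0^1 (9*x^4 - 12*x^3 + 22*x^2 - 12*x + 9) dx. Term by term:
    ∫_0^1 9*x^4 dx = 9/5;  ∫_0^1 -12*x^3 dx = -3;  ∫_0^1 22*x^2 dx = 22/3;
    ∫_0^1 -12*x dx = -6;  ∫_0^1 9 dx = 9.
  Sum: 9/5 − 3 + 22/3 − 6 + 9 = 137/15.
  ∫_0^1 u'(x)^2 dx = ∫_0^1 (36*x^2 - 24*x + 4) dx. Term by term:
    ∫_0^1 36*x^2 dx = 12;  ∫_0^1 -24*x dx = -12;  ∫_0^1 4 dx = 4.
  Sum: 12 − 12 + 4 = 4.
Adding: ||u||_{H^1}^2 = 137/15 + 4 = 197/15.


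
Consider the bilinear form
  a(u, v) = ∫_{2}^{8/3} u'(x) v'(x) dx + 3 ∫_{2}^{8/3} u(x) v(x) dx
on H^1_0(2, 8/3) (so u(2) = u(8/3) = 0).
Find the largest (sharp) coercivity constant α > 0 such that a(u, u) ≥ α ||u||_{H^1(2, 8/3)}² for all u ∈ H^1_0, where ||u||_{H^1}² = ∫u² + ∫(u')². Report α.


α = 1

Coercivity of a(·,·) on H^1_0(2, 8/3) means a(u, u) ≥ α ||u||_{H^1}² for every u ∈ H^1_0.
The interval has length L = 2/3, and Poincaré/coercivity depend only on L. Here a(u, u) = ∫(u')² + (3)·∫u².
Here c = 3 ≥ 1, so a(u,u) = ∫(u')² + c∫u² ≥ ∫(u')² + ∫u² = ||u||_{H^1}², i.e. α = 1 works. No larger α is possible: a(u,u) ≥ α||u||_{H^1}² means (1−α)∫(u')² ≥ (α−c)∫u², and for the modes u_n = sin(nπ(x−x₀)/L) (x₀ the left endpoint) one has ∫u_n²/∫(u_n')² = (L/(nπ))² → 0, so a(u_n,u_n)/||u_n||_{H^1}² → 1. Hence the optimal constant is α = 1.
Therefore α = 1.


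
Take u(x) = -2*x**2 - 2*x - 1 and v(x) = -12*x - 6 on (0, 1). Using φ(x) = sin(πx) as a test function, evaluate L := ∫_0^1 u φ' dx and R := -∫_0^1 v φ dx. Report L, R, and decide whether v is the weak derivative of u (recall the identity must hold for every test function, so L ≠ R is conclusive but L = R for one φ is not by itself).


LHS = 8/π, RHS = 24/π. No, v is not the weak derivative of u.

u(x) = -2*x**2 - 2*x - 1, classical derivative u'(x) = -4*x - 2.
φ(x) = sin(πx), so φ'(x) = π*cos(π*x).
Note φ(0) = φ(1) = 0, so the boundary term u·φ vanishes.
LHS = ∫_0^1 u(x) φ'(x) dx = ∫_0^1 (-2*π*x^2*cos(π*x) - 2*π*x*cos(π*x) - π*cos(π*x)) dx. Term by term:
  ∫_0^1 -π*cos(π*x) dx = 0;  ∫_0^1 -2*π*x*cos(π*x) dx = 4/π;  ∫_0^1 -2*π*x^2*cos(π*x) dx = 4/π.
Sum: 0 + 4/π + 4/π = 8/π.
So LHS = 8/π.
∫_0^1 v(x) φ(x) dx = ∫_0^1 (-12*x*sin(π*x) - 6*sin(π*x)) dx. Term by term:
  ∫_0^1 -6*sin(π*x) dx = -12/π;  ∫_0^1 -12*x*sin(π*x) dx = -12/π.
Sum: -12/π − 12/π = -24/π.
So RHS = -∫_0^1 v(x) φ(x) dx = 24/π.
LHS − RHS = -16/π ≠ 0, so the identity fails.
(For a valid weak derivative the identity must hold for EVERY test function, in particular this one. The failure shows v is NOT the weak derivative of u.)
Correct weak derivative would be u'(x) = -4*x - 2.


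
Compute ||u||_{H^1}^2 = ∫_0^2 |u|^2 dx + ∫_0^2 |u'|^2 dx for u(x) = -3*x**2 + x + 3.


||u||_{H^1}^2 = 1384/15

The H^1 norm (squared) on an interval (0, L) is
  ||u||_{H^1}^2 = ∫_0^L u(x)^2 dx + ∫_0^L u'(x)^2 dx.
Compute u'(x) = 1 - 6*x.
Then u(x)^2 = 9*x**4 - 6*x**3 - 17*x**2 + 6*x + 9 and u'(x)^2 = 36*x**2 - 12*x + 1.
Integrate each monomial from 0 to 2 using ∫_0^2 c·x^n dx = c·2^(n+1)/(n+1):
  ∫_0^2 u(x)^2 dx = ∫_0^2 (9*x^4 - 6*x^3 - 17*x^2 + 6*x + 9) dx. Term by term:
    ∫_0^2 9*x^4 dx = 288/5;  ∫_0^2 -6*x^3 dx = -24;  ∫_0^2 -17*x^2 dx = -136/3;
    ∫_0^2 6*x dx = 12;  ∫_0^2 9 dx = 18.
  Sum: 288/5 − 24 − 136/3 + 12 + 18 = 274/15.
  ∫_0^2 u'(x)^2 dx = ∫_0^2 (36*x^2 - 12*x + 1) dx. Term by term:
    ∫_0^2 36*x^2 dx = 96;  ∫_0^2 -12*x dx = -24;  ∫_0^2 1 dx = 2.
  Sum: 96 − 24 + 2 = 74.
Adding: ||u||_{H^1}^2 = 274/15 + 74 = 1384/15.


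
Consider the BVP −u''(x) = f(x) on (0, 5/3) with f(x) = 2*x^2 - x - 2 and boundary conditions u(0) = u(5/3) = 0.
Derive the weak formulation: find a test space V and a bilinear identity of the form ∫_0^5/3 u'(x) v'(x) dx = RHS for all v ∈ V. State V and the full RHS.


V = H^1_0(0, 5/3) (so v(0) = v(5/3) = 0); weak form: ∫_0^5/3 u'v' dx = ∫_0^5/3 (2*x^2 - x - 2) v dx for all v ∈ V.

Multiply both sides by a test function v and integrate from 0 to 5/3:
  ∫_0^5/3 −u''(x) v(x) dx = ∫_0^5/3 f(x) v(x) dx.
Integrate the LHS by parts once:
  ∫_0^5/3 −u'' v dx = −[u'(x) v(x)]_0^5/3 + ∫_0^5/3 u'(x) v'(x) dx.
Thus ∫_0^5/3 u'(x) v'(x) dx = ∫_0^5/3 f(x) v(x) dx + [u'(x) v(x)]_0^5/3.
Choose V so that boundary terms are either known or forced to vanish.
u is Dirichlet: u(0) = u(5/3) = 0. Let V = H^1_0(0, 5/3); then v(0) = v(5/3) = 0, and [u' v]_0^5/3 = 0.
Weak formulation: find u (satisfying any essential BC) such that ∫_0^5/3 u'(x) v'(x) dx = ∫_0^5/3 f v dx for all v ∈ V.
Substituting f(x) = 2*x^2 - x - 2, the right-hand side is ∫_0^5/3 (2*x^2 - x - 2) v dx.
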